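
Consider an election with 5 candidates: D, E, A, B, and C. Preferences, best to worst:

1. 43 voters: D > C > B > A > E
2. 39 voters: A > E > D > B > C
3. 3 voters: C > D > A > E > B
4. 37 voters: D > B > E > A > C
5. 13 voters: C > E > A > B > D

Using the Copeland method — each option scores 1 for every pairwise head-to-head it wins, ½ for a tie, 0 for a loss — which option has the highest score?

D

D: beats E, A, B, and C → score 4.
E: beats C; loses to D, A, and B → score 1.
A: beats E and C; loses to D and B → score 2.
B: beats E, A, and C; loses to D → score 3.
C: loses to D, E, A, and B → score 0.
D has the best pairwise record.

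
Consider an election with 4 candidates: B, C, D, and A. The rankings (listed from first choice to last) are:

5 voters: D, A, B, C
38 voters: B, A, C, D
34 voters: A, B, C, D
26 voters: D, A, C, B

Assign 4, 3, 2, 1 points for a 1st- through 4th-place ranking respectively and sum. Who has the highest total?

A

B: 5·2 + 38·4 + 34·3 + 26·1 = 290
C: 5·1 + 38·2 + 34·2 + 26·2 = 201
D: 5·4 + 38·1 + 34·1 + 26·4 = 196
A: 5·3 + 38·3 + 34·4 + 26·3 = 343
A has the highest Borda score (343).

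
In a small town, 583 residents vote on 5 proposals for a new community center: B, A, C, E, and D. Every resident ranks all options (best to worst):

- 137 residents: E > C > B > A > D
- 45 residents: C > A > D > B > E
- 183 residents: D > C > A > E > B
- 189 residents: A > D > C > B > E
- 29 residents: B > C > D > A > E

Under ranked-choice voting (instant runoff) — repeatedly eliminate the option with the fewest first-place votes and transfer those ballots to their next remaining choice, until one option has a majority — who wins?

A

Round 1: B 29, A 189, C 45, E 137, D 183. Eliminate B.
Round 2: A 189, C 74, E 137, D 183. Eliminate C.
Round 3: A 234, E 137, D 212. Eliminate E.
Round 4: A 371, D 212. A has a majority.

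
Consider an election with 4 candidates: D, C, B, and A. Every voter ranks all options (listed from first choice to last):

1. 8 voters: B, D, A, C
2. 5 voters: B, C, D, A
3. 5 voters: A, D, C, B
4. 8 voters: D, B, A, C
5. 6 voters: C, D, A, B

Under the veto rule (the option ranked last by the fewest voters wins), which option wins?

Last-place votes: D 0, C 16, B 11, A 5.
D is ranked last by the fewest voters, so D wins.

D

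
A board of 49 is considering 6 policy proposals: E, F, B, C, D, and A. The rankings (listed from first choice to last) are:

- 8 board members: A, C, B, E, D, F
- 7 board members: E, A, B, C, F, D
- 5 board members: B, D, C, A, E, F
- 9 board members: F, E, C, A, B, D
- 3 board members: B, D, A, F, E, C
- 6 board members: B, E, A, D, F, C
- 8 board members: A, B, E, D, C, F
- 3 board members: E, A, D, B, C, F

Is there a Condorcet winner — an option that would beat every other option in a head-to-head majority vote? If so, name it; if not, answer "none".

none

Checking pairwise contests:
B beats E 30–19.
E beats F 37–12.
A beats B 35–14.
E beats C 36–13.
E beats D 41–8.
E beats A 25–24.
Every option loses at least one head-to-head, so there is no Condorcet winner.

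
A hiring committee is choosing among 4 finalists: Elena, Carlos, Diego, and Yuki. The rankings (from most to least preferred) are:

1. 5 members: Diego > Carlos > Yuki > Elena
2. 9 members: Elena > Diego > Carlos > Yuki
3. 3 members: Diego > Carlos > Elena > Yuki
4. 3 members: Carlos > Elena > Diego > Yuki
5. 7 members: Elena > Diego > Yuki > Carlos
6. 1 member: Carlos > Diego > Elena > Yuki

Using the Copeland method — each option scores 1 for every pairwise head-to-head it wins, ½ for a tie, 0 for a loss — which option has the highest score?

Elena

Elena: beats Carlos, Diego, and Yuki → score 3.
Carlos: beats Yuki; loses to Elena and Diego → score 1.
Diego: beats Carlos and Yuki; loses to Elena → score 2.
Yuki: loses to Elena, Carlos, and Diego → score 0.
Elena has the best pairwise record.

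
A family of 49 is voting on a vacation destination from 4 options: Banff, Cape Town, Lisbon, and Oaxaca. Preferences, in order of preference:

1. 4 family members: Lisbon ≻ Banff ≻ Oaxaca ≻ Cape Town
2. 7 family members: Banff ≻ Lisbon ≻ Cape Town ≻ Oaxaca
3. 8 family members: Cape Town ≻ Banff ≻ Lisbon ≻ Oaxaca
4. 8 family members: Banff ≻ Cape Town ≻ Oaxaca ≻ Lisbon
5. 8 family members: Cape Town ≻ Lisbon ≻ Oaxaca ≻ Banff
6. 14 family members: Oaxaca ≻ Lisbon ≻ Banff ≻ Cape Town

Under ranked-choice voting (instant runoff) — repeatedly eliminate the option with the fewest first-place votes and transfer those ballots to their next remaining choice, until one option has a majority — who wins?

Round 1: Banff 15, Cape Town 16, Lisbon 4, Oaxaca 14. Eliminate Lisbon.
Round 2: Banff 19, Cape Town 16, Oaxaca 14. Eliminate Oaxaca.
Round 3: Banff 33, Cape Town 16. Banff has a majority.

Banff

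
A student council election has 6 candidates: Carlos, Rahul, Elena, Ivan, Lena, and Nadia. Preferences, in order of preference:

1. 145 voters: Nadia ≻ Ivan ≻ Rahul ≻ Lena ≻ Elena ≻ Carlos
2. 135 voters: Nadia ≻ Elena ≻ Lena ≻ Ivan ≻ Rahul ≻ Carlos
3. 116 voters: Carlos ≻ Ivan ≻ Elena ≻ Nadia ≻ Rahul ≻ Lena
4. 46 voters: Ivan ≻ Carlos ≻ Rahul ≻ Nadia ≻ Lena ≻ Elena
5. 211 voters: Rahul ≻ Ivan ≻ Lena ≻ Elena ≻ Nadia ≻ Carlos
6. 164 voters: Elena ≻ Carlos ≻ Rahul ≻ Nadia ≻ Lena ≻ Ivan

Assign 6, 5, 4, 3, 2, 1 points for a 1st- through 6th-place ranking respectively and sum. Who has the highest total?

Carlos: 145·1 + 135·1 + 116·6 + 46·5 + 211·1 + 164·5 = 2237
Rahul: 145·4 + 135·2 + 116·2 + 46·4 + 211·6 + 164·4 = 3188
Elena: 145·2 + 135·5 + 116·4 + 46·1 + 211·3 + 164·6 = 3092
Ivan: 145·5 + 135·3 + 116·5 + 46·6 + 211·5 + 164·1 = 3205
Lena: 145·3 + 135·4 + 116·1 + 46·2 + 211·4 + 164·2 = 2355
Nadia: 145·6 + 135·6 + 116·3 + 46·3 + 211·2 + 164·3 = 3080
Ivan has the highest Borda score (3205).

Ivan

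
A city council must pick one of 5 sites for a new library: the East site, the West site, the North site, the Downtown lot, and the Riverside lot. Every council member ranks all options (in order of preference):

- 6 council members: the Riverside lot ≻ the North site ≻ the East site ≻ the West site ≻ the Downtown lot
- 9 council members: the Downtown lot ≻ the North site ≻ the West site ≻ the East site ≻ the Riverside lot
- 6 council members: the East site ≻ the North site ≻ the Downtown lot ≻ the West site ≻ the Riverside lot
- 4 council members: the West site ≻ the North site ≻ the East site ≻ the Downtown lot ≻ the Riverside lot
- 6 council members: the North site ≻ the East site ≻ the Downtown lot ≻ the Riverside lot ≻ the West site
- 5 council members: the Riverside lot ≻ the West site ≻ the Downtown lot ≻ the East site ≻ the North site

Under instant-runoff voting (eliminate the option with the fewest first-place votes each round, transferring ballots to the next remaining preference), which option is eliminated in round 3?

Round 1: the East site 6, the West site 4, the North site 6, the Downtown lot 9, the Riverside lot 11. Eliminate the West site.
Round 2: the East site 6, the North site 10, the Downtown lot 9, the Riverside lot 11. Eliminate the East site.
Round 3: the North site 16, the Downtown lot 9, the Riverside lot 11. Eliminate the Downtown lot.

the Downtown lot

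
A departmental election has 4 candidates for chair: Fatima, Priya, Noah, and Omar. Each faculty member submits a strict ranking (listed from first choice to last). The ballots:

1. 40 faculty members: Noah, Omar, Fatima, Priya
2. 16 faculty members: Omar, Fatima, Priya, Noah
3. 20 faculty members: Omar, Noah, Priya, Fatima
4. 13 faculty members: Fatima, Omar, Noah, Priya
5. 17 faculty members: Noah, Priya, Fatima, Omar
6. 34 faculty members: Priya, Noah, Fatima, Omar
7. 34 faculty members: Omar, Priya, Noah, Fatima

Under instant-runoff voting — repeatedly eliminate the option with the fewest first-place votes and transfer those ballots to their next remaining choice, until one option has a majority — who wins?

Round 1: Fatima 13, Priya 34, Noah 57, Omar 70. Eliminate Fatima.
Round 2: Priya 34, Noah 57, Omar 83. Eliminate Priya.
Round 3: Noah 91, Omar 83. Noah has a majority.

Noah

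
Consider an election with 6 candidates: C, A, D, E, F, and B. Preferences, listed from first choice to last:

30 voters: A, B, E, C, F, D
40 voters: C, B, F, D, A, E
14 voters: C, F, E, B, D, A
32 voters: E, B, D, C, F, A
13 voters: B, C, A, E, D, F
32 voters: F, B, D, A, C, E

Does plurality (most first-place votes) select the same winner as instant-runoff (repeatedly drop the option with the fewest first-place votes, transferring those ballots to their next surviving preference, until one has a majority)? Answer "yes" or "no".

Plurality — first-place votes: C 54, A 30, D 0, E 32, F 32, B 13. Winner: C.
Instant-runoff — R1 C 54, A 30, D 0, E 32, F 32, B 13 (D out); R2 C 54, A 30, E 32, F 32, B 13 (B out); R3 C 67, A 30, E 32, F 32 (A out); R4 C 67, E 62, F 32 (F out); R5 C 99, E 62 (C winner). Winner: C.
The two methods agree.

yes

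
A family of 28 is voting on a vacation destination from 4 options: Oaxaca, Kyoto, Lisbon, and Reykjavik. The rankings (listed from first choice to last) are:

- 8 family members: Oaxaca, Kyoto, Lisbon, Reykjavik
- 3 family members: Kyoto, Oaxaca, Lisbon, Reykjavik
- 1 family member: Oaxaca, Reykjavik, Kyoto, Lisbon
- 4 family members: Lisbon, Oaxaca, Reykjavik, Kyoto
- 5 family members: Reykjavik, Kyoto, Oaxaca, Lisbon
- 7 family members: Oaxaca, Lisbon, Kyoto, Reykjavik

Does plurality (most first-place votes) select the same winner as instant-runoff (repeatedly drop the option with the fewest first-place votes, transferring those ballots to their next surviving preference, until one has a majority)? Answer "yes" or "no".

yes

Plurality — first-place votes: Oaxaca 16, Kyoto 3, Lisbon 4, Reykjavik 5. Winner: Oaxaca.
Instant-runoff — R1 Oaxaca 16, Kyoto 3, Lisbon 4, Reykjavik 5 (Oaxaca winner). Winner: Oaxaca.
The two methods agree.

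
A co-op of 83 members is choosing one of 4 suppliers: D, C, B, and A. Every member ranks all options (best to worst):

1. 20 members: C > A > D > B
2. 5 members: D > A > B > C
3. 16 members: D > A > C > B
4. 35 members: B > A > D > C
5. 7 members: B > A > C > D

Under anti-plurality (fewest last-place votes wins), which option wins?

A

Last-place votes: D 7, C 40, B 36, A 0.
A is ranked last by the fewest voters, so A wins.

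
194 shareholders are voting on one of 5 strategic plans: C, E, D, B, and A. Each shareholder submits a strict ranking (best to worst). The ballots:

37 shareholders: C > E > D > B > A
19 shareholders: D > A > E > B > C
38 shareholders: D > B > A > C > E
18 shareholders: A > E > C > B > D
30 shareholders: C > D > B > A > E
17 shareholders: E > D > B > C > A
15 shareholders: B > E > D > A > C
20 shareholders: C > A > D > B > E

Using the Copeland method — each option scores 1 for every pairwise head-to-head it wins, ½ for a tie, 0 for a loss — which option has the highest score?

C: beats E, D, B, and A → score 4.
E: loses to C, D, B, and A → score 0.
D: beats E, B, and A; loses to C → score 3.
B: beats E and A; loses to C and D → score 2.
A: beats E; loses to C, D, and B → score 1.
C has the best pairwise record.

C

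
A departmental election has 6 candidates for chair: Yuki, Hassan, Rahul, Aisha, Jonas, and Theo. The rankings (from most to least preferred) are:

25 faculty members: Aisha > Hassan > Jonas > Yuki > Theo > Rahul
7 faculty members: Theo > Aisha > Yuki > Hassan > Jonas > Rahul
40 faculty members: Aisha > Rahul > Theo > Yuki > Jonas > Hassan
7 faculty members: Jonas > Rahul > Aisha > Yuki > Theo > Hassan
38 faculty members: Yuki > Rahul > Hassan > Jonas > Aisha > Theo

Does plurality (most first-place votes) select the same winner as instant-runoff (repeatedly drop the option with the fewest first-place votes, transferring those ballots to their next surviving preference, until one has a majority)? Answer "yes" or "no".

yes

Plurality — first-place votes: Yuki 38, Hassan 0, Rahul 0, Aisha 65, Jonas 7, Theo 7. Winner: Aisha.
Instant-runoff — R1 Yuki 38, Hassan 0, Rahul 0, Aisha 65, Jonas 7, Theo 7 (Aisha winner). Winner: Aisha.
The two methods agree.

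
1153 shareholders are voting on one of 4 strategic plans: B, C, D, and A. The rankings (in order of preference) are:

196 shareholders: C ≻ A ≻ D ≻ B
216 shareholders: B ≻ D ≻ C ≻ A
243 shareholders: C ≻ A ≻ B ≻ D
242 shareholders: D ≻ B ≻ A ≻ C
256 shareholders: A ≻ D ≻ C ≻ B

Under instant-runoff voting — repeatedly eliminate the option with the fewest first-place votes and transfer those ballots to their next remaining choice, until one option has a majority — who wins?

D

Round 1: B 216, C 439, D 242, A 256. Eliminate B.
Round 2: C 439, D 458, A 256. Eliminate A.
Round 3: C 439, D 714. D has a majority.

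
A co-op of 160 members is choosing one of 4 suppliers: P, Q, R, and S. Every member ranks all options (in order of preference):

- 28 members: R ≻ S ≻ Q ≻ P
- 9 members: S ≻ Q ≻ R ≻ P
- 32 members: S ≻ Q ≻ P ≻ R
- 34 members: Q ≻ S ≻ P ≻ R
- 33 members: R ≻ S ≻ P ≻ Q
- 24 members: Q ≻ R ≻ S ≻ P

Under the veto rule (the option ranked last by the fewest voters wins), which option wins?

S

Last-place votes: P 61, Q 33, R 66, S 0.
S is ranked last by the fewest voters, so S wins.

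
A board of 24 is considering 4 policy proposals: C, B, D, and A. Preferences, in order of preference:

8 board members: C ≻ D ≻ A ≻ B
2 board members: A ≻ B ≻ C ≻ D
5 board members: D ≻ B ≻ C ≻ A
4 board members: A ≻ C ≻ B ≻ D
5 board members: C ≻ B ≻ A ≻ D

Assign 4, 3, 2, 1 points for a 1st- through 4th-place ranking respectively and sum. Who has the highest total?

C

C: 8·4 + 2·2 + 5·2 + 4·3 + 5·4 = 78
B: 8·1 + 2·3 + 5·3 + 4·2 + 5·3 = 52
D: 8·3 + 2·1 + 5·4 + 4·1 + 5·1 = 55
A: 8·2 + 2·4 + 5·1 + 4·4 + 5·2 = 55
C has the highest Borda score (78).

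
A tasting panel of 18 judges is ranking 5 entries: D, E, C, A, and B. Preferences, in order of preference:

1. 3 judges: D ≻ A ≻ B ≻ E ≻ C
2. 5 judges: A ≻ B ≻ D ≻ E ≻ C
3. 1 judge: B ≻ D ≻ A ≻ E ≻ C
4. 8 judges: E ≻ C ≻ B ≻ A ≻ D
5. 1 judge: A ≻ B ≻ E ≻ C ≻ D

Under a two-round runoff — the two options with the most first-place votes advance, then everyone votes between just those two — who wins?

Round 1 first-place votes: D 3, E 8, C 0, A 6, B 1.
E and A advance.
Runoff: E is preferred to A by 8 voters; A by 10.
A wins the runoff.

A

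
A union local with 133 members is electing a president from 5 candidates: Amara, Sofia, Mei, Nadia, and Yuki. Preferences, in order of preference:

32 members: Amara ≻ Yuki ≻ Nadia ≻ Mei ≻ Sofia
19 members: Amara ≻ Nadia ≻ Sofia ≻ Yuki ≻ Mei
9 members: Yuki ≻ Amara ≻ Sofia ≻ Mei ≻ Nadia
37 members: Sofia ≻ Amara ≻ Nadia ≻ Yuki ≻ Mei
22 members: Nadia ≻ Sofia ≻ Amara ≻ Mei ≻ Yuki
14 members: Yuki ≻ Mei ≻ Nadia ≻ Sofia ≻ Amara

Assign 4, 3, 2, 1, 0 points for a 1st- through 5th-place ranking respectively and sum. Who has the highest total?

Amara: 32·4 + 19·4 + 9·3 + 37·3 + 22·2 + 14·0 = 386
Sofia: 32·0 + 19·2 + 9·2 + 37·4 + 22·3 + 14·1 = 284
Mei: 32·1 + 19·0 + 9·1 + 37·0 + 22·1 + 14·3 = 105
Nadia: 32·2 + 19·3 + 9·0 + 37·2 + 22·4 + 14·2 = 311
Yuki: 32·3 + 19·1 + 9·4 + 37·1 + 22·0 + 14·4 = 244
Amara has the highest Borda score (386).

Amara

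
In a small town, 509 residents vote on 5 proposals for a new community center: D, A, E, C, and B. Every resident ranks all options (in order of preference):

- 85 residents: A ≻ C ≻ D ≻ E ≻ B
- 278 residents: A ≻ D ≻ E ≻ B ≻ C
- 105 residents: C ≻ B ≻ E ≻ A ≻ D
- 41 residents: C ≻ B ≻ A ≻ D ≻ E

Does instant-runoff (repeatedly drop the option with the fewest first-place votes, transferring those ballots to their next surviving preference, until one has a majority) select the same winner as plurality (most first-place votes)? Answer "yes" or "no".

yes

Instant-runoff — R1 D 0, A 363, E 0, C 146, B 0 (A winner). Winner: A.
Plurality — first-place votes: D 0, A 363, E 0, C 146, B 0. Winner: A.
The two methods agree.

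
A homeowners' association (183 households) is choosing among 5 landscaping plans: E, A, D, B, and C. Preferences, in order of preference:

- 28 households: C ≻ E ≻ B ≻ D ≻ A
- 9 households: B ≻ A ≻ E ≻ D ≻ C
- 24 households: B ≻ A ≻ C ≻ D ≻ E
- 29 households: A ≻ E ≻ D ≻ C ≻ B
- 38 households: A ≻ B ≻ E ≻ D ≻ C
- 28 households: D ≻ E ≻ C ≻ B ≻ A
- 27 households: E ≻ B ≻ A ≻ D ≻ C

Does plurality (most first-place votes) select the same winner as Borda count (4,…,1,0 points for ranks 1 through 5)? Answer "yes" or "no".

Plurality — first-place votes: E 27, A 67, D 28, B 33, C 28. Winner: A.
Borda — scores: E 457, A 421, D 296, B 411, C 245. Winner: E.
The two methods disagree.

no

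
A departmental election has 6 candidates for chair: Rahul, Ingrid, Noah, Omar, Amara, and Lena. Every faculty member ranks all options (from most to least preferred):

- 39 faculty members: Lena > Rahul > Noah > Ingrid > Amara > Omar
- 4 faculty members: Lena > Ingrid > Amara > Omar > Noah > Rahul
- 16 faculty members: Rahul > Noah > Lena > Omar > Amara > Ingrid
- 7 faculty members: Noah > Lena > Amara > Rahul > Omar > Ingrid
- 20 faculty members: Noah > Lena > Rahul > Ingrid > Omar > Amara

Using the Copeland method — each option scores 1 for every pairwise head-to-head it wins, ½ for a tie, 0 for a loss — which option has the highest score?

Rahul: beats Ingrid, Noah, Omar, and Amara; loses to Lena → score 4.
Ingrid: beats Omar and Amara; loses to Rahul, Noah, and Lena → score 2.
Noah: beats Ingrid, Omar, and Amara; ties Lena; loses to Rahul → score 3.5.
Omar: loses to Rahul, Ingrid, Noah, Amara, and Lena → score 0.
Amara: beats Omar; loses to Rahul, Ingrid, Noah, and Lena → score 1.
Lena: beats Rahul, Ingrid, Omar, and Amara; ties Noah → score 4.5.
Lena has the best pairwise record.

Lena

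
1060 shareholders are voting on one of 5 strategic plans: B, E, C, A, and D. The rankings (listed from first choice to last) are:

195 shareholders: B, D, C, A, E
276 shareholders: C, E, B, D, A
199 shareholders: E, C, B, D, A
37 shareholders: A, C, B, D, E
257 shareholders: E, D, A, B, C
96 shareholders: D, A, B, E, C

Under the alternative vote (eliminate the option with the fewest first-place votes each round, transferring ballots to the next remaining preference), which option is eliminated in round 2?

Round 1: B 195, E 456, C 276, A 37, D 96. Eliminate A.
Round 2: B 195, E 456, C 313, D 96. Eliminate D.

D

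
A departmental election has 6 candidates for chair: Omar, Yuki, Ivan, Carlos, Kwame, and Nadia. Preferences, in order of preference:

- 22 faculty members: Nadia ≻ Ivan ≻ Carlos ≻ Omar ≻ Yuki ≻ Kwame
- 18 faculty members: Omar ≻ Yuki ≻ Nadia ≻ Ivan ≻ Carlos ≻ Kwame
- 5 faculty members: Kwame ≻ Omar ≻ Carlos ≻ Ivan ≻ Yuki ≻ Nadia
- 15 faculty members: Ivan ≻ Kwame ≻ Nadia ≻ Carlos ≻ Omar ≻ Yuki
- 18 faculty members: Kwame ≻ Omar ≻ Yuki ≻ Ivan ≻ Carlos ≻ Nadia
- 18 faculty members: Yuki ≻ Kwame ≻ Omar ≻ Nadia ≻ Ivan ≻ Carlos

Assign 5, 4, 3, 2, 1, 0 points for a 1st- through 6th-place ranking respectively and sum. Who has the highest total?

Omar

Omar: 22·2 + 18·5 + 5·4 + 15·1 + 18·4 + 18·3 = 295
Yuki: 22·1 + 18·4 + 5·1 + 15·0 + 18·3 + 18·5 = 243
Ivan: 22·4 + 18·2 + 5·2 + 15·5 + 18·2 + 18·1 = 263
Carlos: 22·3 + 18·1 + 5·3 + 15·2 + 18·1 + 18·0 = 147
Kwame: 22·0 + 18·0 + 5·5 + 15·4 + 18·5 + 18·4 = 247
Nadia: 22·5 + 18·3 + 5·0 + 15·3 + 18·0 + 18·2 = 245
Omar has the highest Borda score (295).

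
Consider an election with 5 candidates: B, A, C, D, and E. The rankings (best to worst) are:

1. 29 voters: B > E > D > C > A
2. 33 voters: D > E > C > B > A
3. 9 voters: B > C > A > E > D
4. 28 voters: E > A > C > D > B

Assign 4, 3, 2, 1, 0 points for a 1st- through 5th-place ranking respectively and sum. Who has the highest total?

B: 29·4 + 33·1 + 9·4 + 28·0 = 185
A: 29·0 + 33·0 + 9·2 + 28·3 = 102
C: 29·1 + 33·2 + 9·3 + 28·2 = 178
D: 29·2 + 33·4 + 9·0 + 28·1 = 218
E: 29·3 + 33·3 + 9·1 + 28·4 = 307
E has the highest Borda score (307).

E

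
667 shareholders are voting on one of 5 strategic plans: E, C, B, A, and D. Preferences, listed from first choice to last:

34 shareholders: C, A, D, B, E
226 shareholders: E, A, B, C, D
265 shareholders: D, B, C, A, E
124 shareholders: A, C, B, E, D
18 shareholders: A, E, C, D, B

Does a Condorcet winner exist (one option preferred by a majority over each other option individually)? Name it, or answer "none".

A vs E: 441–226 for A.
A vs C: 368–299 for A.
A vs B: 402–265 for A.
A vs D: 402–265 for A.
A beats every other option head-to-head.

A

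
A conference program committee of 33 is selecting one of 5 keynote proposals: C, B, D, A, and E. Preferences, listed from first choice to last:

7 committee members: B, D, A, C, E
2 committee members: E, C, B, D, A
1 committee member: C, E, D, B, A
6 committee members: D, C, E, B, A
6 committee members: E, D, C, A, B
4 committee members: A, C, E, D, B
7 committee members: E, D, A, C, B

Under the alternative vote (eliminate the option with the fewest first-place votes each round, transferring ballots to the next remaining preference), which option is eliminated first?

Round 1: C 1, B 7, D 6, A 4, E 15. Eliminate C.

C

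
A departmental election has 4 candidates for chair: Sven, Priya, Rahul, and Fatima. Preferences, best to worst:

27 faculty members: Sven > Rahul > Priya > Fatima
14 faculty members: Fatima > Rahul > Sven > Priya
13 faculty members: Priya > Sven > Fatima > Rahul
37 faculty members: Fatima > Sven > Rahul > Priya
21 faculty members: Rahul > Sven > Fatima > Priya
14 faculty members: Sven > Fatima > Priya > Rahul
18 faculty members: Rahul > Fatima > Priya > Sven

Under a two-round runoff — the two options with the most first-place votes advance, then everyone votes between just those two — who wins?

Sven

Round 1 first-place votes: Sven 41, Priya 13, Rahul 39, Fatima 51.
Fatima and Sven advance.
Runoff: Fatima is preferred to Sven by 69 voters; Sven by 75.
Sven wins the runoff.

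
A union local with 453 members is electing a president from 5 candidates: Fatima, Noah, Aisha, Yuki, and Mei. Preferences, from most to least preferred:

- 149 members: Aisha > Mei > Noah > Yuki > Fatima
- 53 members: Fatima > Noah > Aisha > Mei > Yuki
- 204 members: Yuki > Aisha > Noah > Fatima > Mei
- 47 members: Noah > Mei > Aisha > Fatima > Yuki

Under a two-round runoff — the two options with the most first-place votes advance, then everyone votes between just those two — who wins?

Round 1 first-place votes: Fatima 53, Noah 47, Aisha 149, Yuki 204, Mei 0.
Yuki and Aisha advance.
Runoff: Yuki is preferred to Aisha by 204 voters; Aisha by 249.
Aisha wins the runoff.

Aisha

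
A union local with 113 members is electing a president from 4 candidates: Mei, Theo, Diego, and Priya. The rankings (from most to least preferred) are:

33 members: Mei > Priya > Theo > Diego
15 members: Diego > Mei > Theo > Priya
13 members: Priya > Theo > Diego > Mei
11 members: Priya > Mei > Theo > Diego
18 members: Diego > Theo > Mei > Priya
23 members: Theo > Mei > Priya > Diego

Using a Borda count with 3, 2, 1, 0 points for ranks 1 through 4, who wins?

Mei

Mei: 33·3 + 15·2 + 13·0 + 11·2 + 18·1 + 23·2 = 215
Theo: 33·1 + 15·1 + 13·2 + 11·1 + 18·2 + 23·3 = 190
Diego: 33·0 + 15·3 + 13·1 + 11·0 + 18·3 + 23·0 = 112
Priya: 33·2 + 15·0 + 13·3 + 11·3 + 18·0 + 23·1 = 161
Mei has the highest Borda score (215).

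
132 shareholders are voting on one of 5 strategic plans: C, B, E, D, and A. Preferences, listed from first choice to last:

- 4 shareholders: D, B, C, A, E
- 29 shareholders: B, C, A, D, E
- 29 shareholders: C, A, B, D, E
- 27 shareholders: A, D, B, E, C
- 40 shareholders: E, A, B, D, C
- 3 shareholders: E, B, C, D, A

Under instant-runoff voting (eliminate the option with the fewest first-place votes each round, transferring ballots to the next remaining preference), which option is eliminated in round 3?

Round 1: C 29, B 29, E 43, D 4, A 27. Eliminate D.
Round 2: C 29, B 33, E 43, A 27. Eliminate A.
Round 3: C 29, B 60, E 43. Eliminate C.

C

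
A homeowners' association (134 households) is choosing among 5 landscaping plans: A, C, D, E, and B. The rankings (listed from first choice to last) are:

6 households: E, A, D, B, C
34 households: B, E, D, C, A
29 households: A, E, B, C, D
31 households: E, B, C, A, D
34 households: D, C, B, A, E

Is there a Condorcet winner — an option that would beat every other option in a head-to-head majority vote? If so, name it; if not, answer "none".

B

B vs A: 99–35 for B.
B vs C: 100–34 for B.
B vs D: 94–40 for B.
B vs E: 68–66 for B.
B beats every other option head-to-head.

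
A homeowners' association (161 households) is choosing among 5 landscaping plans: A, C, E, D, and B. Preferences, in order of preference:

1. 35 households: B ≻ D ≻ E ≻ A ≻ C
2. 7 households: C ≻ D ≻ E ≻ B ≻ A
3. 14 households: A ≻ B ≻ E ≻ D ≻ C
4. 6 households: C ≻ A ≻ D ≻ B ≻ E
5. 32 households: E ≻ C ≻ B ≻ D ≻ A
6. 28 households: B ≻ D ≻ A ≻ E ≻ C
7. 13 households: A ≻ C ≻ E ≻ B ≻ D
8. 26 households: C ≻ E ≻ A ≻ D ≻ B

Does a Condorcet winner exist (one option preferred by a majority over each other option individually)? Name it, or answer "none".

none

Checking pairwise contests:
E beats A 100–61.
A beats C 90–71.
B beats E 83–78.
C beats D 84–77.
C beats B 84–77.
Every option loses at least one head-to-head, so there is no Condorcet winner.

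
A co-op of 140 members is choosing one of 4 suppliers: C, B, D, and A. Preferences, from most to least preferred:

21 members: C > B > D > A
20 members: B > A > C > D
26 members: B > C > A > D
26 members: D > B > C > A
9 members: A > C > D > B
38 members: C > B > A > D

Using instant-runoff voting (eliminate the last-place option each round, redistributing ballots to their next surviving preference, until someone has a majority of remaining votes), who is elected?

Round 1: C 59, B 46, D 26, A 9. Eliminate A.
Round 2: C 68, B 46, D 26. Eliminate D.
Round 3: C 68, B 72. B has a majority.

B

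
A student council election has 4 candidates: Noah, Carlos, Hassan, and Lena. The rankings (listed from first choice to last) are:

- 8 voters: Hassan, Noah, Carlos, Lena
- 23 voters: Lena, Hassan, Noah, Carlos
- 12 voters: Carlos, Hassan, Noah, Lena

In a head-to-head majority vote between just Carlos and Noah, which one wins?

Voters preferring Carlos to Noah: 12; preferring Noah to Carlos: 31.
Noah wins the head-to-head.

Noah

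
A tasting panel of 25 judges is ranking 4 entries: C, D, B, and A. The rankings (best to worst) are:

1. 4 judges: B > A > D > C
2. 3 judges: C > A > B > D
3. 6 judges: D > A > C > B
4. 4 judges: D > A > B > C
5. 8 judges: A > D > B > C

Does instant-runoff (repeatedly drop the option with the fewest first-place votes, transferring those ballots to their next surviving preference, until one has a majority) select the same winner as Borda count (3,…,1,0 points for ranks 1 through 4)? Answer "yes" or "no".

Instant-runoff — R1 C 3, D 10, B 4, A 8 (C out); R2 D 10, B 4, A 11 (B out); R3 D 10, A 15 (A winner). Winner: A.
Borda — scores: C 15, D 50, B 27, A 58. Winner: A.
The two methods agree.

yes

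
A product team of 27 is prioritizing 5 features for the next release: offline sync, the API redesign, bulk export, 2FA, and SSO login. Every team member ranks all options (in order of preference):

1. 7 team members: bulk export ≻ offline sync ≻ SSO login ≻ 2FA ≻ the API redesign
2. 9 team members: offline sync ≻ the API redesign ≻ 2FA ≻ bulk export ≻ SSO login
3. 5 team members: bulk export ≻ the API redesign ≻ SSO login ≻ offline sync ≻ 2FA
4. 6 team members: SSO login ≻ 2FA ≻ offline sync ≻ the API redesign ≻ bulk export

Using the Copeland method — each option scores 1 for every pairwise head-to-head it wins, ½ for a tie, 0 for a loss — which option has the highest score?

offline sync: beats the API redesign, bulk export, 2FA, and SSO login → score 4.
the API redesign: beats bulk export, 2FA, and SSO login; loses to offline sync → score 3.
bulk export: beats SSO login; loses to offline sync, the API redesign, and 2FA → score 1.
2FA: beats bulk export; loses to offline sync, the API redesign, and SSO login → score 1.
SSO login: beats 2FA; loses to offline sync, the API redesign, and bulk export → score 1.
offline sync has the best pairwise record.

offline sync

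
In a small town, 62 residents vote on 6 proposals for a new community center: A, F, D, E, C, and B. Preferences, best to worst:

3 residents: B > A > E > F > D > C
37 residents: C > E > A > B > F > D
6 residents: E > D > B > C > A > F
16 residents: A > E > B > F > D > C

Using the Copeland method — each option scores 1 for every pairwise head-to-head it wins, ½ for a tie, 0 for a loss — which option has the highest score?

C

A: beats F, D, and B; loses to E and C → score 3.
F: beats D; loses to A, E, C, and B → score 1.
D: loses to A, F, E, C, and B → score 0.
E: beats A, F, D, and B; loses to C → score 4.
C: beats A, F, D, E, and B → score 5.
B: beats F and D; loses to A, E, and C → score 2.
C has the best pairwise record.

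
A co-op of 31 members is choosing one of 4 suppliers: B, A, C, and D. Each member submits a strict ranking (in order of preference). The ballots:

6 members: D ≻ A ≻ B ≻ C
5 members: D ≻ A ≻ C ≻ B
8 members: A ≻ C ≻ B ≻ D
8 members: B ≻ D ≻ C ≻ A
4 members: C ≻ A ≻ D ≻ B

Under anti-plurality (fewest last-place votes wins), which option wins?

C

Last-place votes: B 9, A 8, C 6, D 8.
C is ranked last by the fewest voters, so C wins.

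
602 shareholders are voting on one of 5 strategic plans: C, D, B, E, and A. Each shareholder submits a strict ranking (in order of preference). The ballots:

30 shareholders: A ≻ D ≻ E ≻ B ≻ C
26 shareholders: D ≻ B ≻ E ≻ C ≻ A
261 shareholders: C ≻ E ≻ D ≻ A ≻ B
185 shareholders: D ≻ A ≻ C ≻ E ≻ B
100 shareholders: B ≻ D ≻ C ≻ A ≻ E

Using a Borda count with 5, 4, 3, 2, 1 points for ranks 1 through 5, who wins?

C: 30·1 + 26·2 + 261·5 + 185·3 + 100·3 = 2242
D: 30·4 + 26·5 + 261·3 + 185·5 + 100·4 = 2358
B: 30·2 + 26·4 + 261·1 + 185·1 + 100·5 = 1110
E: 30·3 + 26·3 + 261·4 + 185·2 + 100·1 = 1682
A: 30·5 + 26·1 + 261·2 + 185·4 + 100·2 = 1638
D has the highest Borda score (2358).

D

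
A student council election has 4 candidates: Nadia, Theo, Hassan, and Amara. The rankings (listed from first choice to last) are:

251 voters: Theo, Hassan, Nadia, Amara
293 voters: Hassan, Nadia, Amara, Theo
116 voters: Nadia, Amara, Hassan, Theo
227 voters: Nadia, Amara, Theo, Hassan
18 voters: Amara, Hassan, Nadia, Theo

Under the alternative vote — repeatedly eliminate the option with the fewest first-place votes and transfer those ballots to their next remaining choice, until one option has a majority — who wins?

Hassan

Round 1: Nadia 343, Theo 251, Hassan 293, Amara 18. Eliminate Amara.
Round 2: Nadia 343, Theo 251, Hassan 311. Eliminate Theo.
Round 3: Nadia 343, Hassan 562. Hassan has a majority.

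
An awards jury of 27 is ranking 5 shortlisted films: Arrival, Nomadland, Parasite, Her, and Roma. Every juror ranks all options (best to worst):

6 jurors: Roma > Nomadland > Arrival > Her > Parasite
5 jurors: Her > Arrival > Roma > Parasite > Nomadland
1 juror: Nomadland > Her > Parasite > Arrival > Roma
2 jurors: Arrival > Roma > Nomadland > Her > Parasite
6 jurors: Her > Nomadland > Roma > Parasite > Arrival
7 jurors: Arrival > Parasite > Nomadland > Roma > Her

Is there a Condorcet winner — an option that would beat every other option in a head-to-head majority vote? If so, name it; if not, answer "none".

Arrival vs Nomadland: 14–13 for Arrival.
Arrival vs Parasite: 20–7 for Arrival.
Arrival vs Her: 15–12 for Arrival.
Arrival vs Roma: 15–12 for Arrival.
Arrival beats every other option head-to-head.

Arrival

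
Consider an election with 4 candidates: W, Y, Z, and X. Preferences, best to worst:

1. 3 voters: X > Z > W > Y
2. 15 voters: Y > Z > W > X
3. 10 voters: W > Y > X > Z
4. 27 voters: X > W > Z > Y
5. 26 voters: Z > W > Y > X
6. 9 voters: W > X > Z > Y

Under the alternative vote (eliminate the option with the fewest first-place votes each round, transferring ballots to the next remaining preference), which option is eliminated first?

Y

Round 1: W 19, Y 15, Z 26, X 30. Eliminate Y.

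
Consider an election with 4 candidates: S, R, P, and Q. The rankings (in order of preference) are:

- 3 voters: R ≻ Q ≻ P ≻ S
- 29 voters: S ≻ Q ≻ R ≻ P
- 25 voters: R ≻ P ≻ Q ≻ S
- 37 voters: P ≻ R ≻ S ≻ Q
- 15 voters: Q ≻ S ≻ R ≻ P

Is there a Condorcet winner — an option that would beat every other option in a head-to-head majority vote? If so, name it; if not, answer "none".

R

R vs S: 65–44 for R.
R vs P: 72–37 for R.
R vs Q: 65–44 for R.
R beats every other option head-to-head.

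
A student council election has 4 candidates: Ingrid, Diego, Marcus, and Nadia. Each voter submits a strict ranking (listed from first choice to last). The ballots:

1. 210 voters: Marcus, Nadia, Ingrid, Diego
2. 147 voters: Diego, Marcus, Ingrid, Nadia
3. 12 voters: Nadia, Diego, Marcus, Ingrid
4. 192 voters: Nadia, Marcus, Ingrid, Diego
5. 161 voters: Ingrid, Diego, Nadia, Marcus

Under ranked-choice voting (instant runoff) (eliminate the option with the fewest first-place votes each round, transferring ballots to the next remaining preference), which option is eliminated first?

Diego

Round 1: Ingrid 161, Diego 147, Marcus 210, Nadia 204. Eliminate Diego.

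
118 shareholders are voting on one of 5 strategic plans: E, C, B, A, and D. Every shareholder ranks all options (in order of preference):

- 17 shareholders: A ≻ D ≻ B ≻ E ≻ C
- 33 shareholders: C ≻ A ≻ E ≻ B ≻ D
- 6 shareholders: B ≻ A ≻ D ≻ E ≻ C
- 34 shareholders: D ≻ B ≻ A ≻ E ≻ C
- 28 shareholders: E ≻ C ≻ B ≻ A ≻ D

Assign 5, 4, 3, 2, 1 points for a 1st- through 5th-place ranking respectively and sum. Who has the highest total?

A

E: 17·2 + 33·3 + 6·2 + 34·2 + 28·5 = 353
C: 17·1 + 33·5 + 6·1 + 34·1 + 28·4 = 334
B: 17·3 + 33·2 + 6·5 + 34·4 + 28·3 = 367
A: 17·5 + 33·4 + 6·4 + 34·3 + 28·2 = 399
D: 17·4 + 33·1 + 6·3 + 34·5 + 28·1 = 317
A has the highest Borda score (399).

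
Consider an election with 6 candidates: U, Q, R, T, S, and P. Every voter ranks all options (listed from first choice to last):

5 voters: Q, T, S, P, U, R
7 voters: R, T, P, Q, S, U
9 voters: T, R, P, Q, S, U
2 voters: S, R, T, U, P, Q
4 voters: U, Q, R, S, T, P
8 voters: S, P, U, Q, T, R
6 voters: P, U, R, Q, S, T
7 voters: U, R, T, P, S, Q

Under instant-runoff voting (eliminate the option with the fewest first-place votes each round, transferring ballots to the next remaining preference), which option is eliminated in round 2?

Round 1: U 11, Q 5, R 7, T 9, S 10, P 6. Eliminate Q.
Round 2: U 11, R 7, T 14, S 10, P 6. Eliminate P.

P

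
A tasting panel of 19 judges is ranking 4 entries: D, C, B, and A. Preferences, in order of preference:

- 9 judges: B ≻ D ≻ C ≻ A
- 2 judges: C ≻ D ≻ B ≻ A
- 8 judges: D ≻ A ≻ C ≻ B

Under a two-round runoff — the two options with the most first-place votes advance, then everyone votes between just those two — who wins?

Round 1 first-place votes: D 8, C 2, B 9, A 0.
B and D advance.
Runoff: B is preferred to D by 9 voters; D by 10.
D wins the runoff.

D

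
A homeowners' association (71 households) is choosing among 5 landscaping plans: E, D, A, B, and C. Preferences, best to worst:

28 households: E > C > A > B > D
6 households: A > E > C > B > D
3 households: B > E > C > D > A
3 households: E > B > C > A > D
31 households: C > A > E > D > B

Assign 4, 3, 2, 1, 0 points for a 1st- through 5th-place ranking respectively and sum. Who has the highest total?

E: 28·4 + 6·3 + 3·3 + 3·4 + 31·2 = 213
D: 28·0 + 6·0 + 3·1 + 3·0 + 31·1 = 34
A: 28·2 + 6·4 + 3·0 + 3·1 + 31·3 = 176
B: 28·1 + 6·1 + 3·4 + 3·3 + 31·0 = 55
C: 28·3 + 6·2 + 3·2 + 3·2 + 31·4 = 232
C has the highest Borda score (232).

C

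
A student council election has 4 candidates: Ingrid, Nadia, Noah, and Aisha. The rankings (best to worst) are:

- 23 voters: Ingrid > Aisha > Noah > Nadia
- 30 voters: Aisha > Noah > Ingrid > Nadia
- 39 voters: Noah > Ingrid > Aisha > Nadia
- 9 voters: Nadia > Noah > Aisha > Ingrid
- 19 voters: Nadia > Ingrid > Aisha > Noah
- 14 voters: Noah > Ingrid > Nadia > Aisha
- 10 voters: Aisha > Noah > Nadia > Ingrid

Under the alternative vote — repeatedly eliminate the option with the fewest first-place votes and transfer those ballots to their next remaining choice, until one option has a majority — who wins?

Aisha

Round 1: Ingrid 23, Nadia 28, Noah 53, Aisha 40. Eliminate Ingrid.
Round 2: Nadia 28, Noah 53, Aisha 63. Eliminate Nadia.
Round 3: Noah 62, Aisha 82. Aisha has a majority.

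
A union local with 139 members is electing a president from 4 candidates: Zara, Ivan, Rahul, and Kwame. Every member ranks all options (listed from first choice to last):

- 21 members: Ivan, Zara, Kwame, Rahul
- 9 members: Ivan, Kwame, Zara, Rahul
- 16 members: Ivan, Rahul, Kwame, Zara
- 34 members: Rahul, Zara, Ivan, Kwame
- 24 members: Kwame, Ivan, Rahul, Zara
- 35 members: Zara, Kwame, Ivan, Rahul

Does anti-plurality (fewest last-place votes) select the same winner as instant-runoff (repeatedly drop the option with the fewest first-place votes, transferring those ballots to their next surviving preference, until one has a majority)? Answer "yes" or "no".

yes

Anti-plurality — last-place votes: Zara 40, Ivan 0, Rahul 65, Kwame 34. Winner: Ivan.
Instant-runoff — R1 Zara 35, Ivan 46, Rahul 34, Kwame 24 (Kwame out); R2 Zara 35, Ivan 70, Rahul 34 (Ivan winner). Winner: Ivan.
The two methods agree.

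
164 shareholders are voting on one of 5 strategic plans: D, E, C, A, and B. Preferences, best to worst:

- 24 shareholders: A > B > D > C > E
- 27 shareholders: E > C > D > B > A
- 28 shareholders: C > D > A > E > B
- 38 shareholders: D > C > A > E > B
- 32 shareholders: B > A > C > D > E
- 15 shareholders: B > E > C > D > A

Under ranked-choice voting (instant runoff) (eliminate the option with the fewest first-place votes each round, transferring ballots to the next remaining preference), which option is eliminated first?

Round 1: D 38, E 27, C 28, A 24, B 47. Eliminate A.

A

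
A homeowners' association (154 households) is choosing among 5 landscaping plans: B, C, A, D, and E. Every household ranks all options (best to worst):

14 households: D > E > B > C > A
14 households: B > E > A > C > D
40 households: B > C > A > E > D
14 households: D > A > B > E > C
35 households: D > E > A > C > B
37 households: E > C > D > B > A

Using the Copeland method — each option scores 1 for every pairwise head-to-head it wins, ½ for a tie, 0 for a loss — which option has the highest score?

B: beats C and A; loses to D and E → score 2.
C: beats A and D; loses to B and E → score 2.
A: loses to B, C, D, and E → score 0.
D: beats B and A; loses to C and E → score 2.
E: beats B, C, A, and D → score 4.
E has the best pairwise record.

E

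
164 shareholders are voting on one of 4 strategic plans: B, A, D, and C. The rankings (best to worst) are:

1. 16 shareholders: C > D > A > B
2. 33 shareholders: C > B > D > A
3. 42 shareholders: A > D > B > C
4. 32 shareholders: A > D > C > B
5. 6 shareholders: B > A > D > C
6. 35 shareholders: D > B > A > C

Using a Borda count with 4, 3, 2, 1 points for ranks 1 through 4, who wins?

B: 16·1 + 33·3 + 42·2 + 32·1 + 6·4 + 35·3 = 360
A: 16·2 + 33·1 + 42·4 + 32·4 + 6·3 + 35·2 = 449
D: 16·3 + 33·2 + 42·3 + 32·3 + 6·2 + 35·4 = 488
C: 16·4 + 33·4 + 42·1 + 32·2 + 6·1 + 35·1 = 343
D has the highest Borda score (488).

D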